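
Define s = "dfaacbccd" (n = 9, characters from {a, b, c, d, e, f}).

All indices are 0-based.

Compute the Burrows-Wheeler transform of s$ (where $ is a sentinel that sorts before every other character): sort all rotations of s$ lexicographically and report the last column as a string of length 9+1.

rank  rotation    last
    0  $dfaacbccd  d
    1  aacbccd$df  f
    2  acbccd$dfa  a
    3  bccd$dfaac  c
    4  cbccd$dfaa  a
    5  ccd$dfaacb  b
    6  cd$dfaacbc  c
    7  d$dfaacbcc  c
    8  dfaacbccd$  $
    9  faacbccd$d  d

dfacabcc$d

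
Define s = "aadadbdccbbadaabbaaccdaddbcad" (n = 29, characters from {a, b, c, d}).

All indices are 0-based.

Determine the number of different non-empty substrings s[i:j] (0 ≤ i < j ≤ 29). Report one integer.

rank | idx | suffix
   0 |  13 | aabbaaccdaddbcad
   1 |  17 | aaccdaddbcad
   2 |   0 | aadadbdccbbadaabbaaccdaddbcad
   3 |  14 | abbaaccdaddbcad
   4 |  18 | accdaddbcad
   5 |  27 | ad
   6 |  11 | adaabbaaccdaddbcad
   7 |   1 | adadbdccbbadaabbaaccdaddbcad
   8 |   3 | adbdccbbadaabbaaccdaddbcad
   9 |  22 | addbcad
  10 |  16 | baaccdaddbcad
  11 |  10 | badaabbaaccdaddbcad
  12 |  15 | bbaaccdaddbcad
  13 |   9 | bbadaabbaaccdaddbcad
  14 |  25 | bcad
  15 |   5 | bdccbbadaabbaaccdaddbcad
  16 |  26 | cad
  17 |   8 | cbbadaabbaaccdaddbcad
  18 |   7 | ccbbadaabbaaccdaddbcad
  19 |  19 | ccdaddbcad
  20 |  20 | cdaddbcad
  21 |  28 | d
  22 |  12 | daabbaaccdaddbcad
  23 |   2 | dadbdccbbadaabbaaccdaddbcad
  24 |  21 | daddbcad
  25 |  24 | dbcad
  26 |   4 | dbdccbbadaabbaaccdaddbcad
  27 |   6 | dccbbadaabbaaccdaddbcad
  28 |  23 | ddbcad

SA = [13, 17, 0, 14, 18, 27, 11, 1, 3, 22, 16, 10, 15, 9, 25, 5, 26, 8, 7, 19, 20, 28, 12, 2, 21, 24, 4, 6, 23]
rank  pair      lcp
   1  s[13:],s[17:]  2  'aa'
   2  s[17:],s[0:]  2  'aa'
   3  s[0:],s[14:]  1  'a'
   4  s[14:],s[18:]  1  'a'
   5  s[18:],s[27:]  1  'a'
   6  s[27:],s[11:]  2  'ad'
   7  s[11:],s[1:]  3  'ada'
   8  s[1:],s[3:]  2  'ad'
   9  s[3:],s[22:]  2  'ad'
  10  s[22:],s[16:]  0  ''
  11  s[16:],s[10:]  2  'ba'
  12  s[10:],s[15:]  1  'b'
  13  s[15:],s[9:]  3  'bba'
  14  s[9:],s[25:]  1  'b'
  15  s[25:],s[5:]  1  'b'
  16  s[5:],s[26:]  0  ''
  17  s[26:],s[8:]  1  'c'
  18  s[8:],s[7:]  1  'c'
  19  s[7:],s[19:]  2  'cc'
  20  s[19:],s[20:]  1  'c'
  21  s[20:],s[28:]  0  ''
  22  s[28:],s[12:]  1  'd'
  23  s[12:],s[2:]  2  'da'
  24  s[2:],s[21:]  3  'dad'
  25  s[21:],s[24:]  1  'd'
  26  s[24:],s[4:]  2  'db'
  27  s[4:],s[6:]  1  'd'
  28  s[6:],s[23:]  1  'd'

n(n+1)/2 = 29·30/2 = 435
Σ LCP = 0 + 2 + 2 + 1 + 1 + 1 + 2 + 3 + 2 + 2 + 0 + 2 + 1 + 3 + 1 + 1 + 0 + 1 + 1 + 2 + 1 + 0 + 1 + 2 + 3 + 1 + 2 + 1 + 1 = 40
distinct = 435 − 40 = 395

395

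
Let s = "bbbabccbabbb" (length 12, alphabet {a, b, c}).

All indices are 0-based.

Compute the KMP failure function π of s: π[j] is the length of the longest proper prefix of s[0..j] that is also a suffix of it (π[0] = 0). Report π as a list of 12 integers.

[0, 1, 2, 0, 1, 0, 0, 1, 0, 1, 2, 3]

π[0] = 0
j=1 s[j]='b': π[1]=1 (border 'b')
j=2 s[j]='b': π[2]=2 (border 'bb')
j=3 s[j]='a': k: 2→1→0; π[3]=0 (border '')
j=4 s[j]='b': π[4]=1 (border 'b')
j=5 s[j]='c': k: 1→0; π[5]=0 (border '')
j=6 s[j]='c': π[6]=0 (border '')
j=7 s[j]='b': π[7]=1 (border 'b')
j=8 s[j]='a': k: 1→0; π[8]=0 (border '')
j=9 s[j]='b': π[9]=1 (border 'b')
j=10 s[j]='b': π[10]=2 (border 'bb')
j=11 s[j]='b': π[11]=3 (border 'bbb')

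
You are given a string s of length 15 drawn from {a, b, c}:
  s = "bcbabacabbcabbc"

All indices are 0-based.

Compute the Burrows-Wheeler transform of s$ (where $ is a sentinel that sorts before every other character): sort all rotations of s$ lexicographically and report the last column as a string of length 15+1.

rank  rotation          last
    0  $bcbabacabbcabbc  c
    1  abacabbcabbc$bcb  b
    2  abbc$bcbabacabbc  c
    3  abbcabbc$bcbabac  c
    4  acabbcabbc$bcbab  b
    5  babacabbcabbc$bc  c
    6  bacabbcabbc$bcba  a
    7  bbc$bcbabacabbca  a
    8  bbcabbc$bcbabaca  a
    9  bc$bcbabacabbcab  b
   10  bcabbc$bcbabacab  b
   11  bcbabacabbcabbc$  $
   12  c$bcbabacabbcabb  b
   13  cabbc$bcbabacabb  b
   14  cabbcabbc$bcbaba  a
   15  cbabacabbcabbc$b  b

cbccbcaaabb$bbab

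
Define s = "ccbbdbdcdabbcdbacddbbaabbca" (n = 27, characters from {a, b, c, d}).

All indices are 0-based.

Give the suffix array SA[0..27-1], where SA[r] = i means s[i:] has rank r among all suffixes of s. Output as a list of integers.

sorted suffixes:
  #0 SA[0]=26  'a'
  #1 SA[1]=21  'aabbca'
  #2 SA[2]=22  'abbca'
  #3 SA[3]=9  'abbcdbacddbbaabbca'
  #4 SA[4]=15  'acddbbaabbca'
  #5 SA[5]=20  'baabbca'
  #6 SA[6]=14  'bacddbbaabbca'
  #7 SA[7]=19  'bbaabbca'
  #8 SA[8]=23  'bbca'
  #9 SA[9]=10  'bbcdbacddbbaabbca'
  #10 SA[10]=2  'bbdbdcdabbcdbacddbbaabbca'
  #11 SA[11]=24  'bca'
  #12 SA[12]=11  'bcdbacddbbaabbca'
  #13 SA[13]=3  'bdbdcdabbcdbacddbbaabbca'
  #14 SA[14]=5  'bdcdabbcdbacddbbaabbca'
  #15 SA[15]=25  'ca'
  #16 SA[16]=1  'cbbdbdcdabbcdbacddbbaabbca'
  #17 SA[17]=0  'ccbbdbdcdabbcdbacddbbaabbca'
  #18 SA[18]=7  'cdabbcdbacddbbaabbca'
  #19 SA[19]=12  'cdbacddbbaabbca'
  #20 SA[20]=16  'cddbbaabbca'
  #21 SA[21]=8  'dabbcdbacddbbaabbca'
  #22 SA[22]=13  'dbacddbbaabbca'
  #23 SA[23]=18  'dbbaabbca'
  #24 SA[24]=4  'dbdcdabbcdbacddbbaabbca'
  #25 SA[25]=6  'dcdabbcdbacddbbaabbca'
  #26 SA[26]=17  'ddbbaabbca'

[26, 21, 22, 9, 15, 20, 14, 19, 23, 10, 2, 24, 11, 3, 5, 25, 1, 0, 7, 12, 16, 8, 13, 18, 4, 6, 17]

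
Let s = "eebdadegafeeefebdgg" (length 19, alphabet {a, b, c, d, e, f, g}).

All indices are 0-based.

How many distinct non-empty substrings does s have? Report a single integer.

171

rank→(start, suffix):
  0 → (4, 'adegafeeefebdgg')
  1 → (8, 'afeeefebdgg')
  2 → (2, 'bdadegafeeefebdgg')
  3 → (15, 'bdgg')
  4 → (3, 'dadegafeeefebdgg')
  5 → (5, 'degafeeefebdgg')
  6 → (16, 'dgg')
  7 → (1, 'ebdadegafeeefebdgg')
  8 → (14, 'ebdgg')
  9 → (0, 'eebdadegafeeefebdgg')
  10 → (10, 'eeefebdgg')
  11 → (11, 'eefebdgg')
  12 → (12, 'efebdgg')
  13 → (6, 'egafeeefebdgg')
  14 → (13, 'febdgg')
  15 → (9, 'feeefebdgg')
  16 → (18, 'g')
  17 → (7, 'gafeeefebdgg')
  18 → (17, 'gg')

SA = [4, 8, 2, 15, 3, 5, 16, 1, 14, 0, 10, 11, 12, 6, 13, 9, 18, 7, 17]
i: (SA[i-1],SA[i]) lcp shared
  1: (4,8) 1 'a'
  2: (8,2) 0 ''
  3: (2,15) 2 'bd'
  4: (15,3) 0 ''
  5: (3,5) 1 'd'
  6: (5,16) 1 'd'
  7: (16,1) 0 ''
  8: (1,14) 3 'ebd'
  9: (14,0) 1 'e'
  10: (0,10) 2 'ee'
  11: (10,11) 2 'ee'
  12: (11,12) 1 'e'
  13: (12,6) 1 'e'
  14: (6,13) 0 ''
  15: (13,9) 2 'fe'
  16: (9,18) 0 ''
  17: (18,7) 1 'g'
  18: (7,17) 1 'g'

n(n+1)/2 = 19·20/2 = 190
Σ LCP = 0 + 1 + 0 + 2 + 0 + 1 + 1 + 0 + 3 + 1 + 2 + 2 + 1 + 1 + 0 + 2 + 0 + 1 + 1 = 19
distinct = 190 − 19 = 171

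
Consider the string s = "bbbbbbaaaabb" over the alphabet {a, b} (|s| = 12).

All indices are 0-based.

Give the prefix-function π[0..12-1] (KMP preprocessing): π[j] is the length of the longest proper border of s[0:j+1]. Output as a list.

[0, 1, 2, 3, 4, 5, 0, 0, 0, 0, 1, 2]

π[0] = 0
j=1 s[j]='b': π[1]=1 (border 'b')
j=2 s[j]='b': π[2]=2 (border 'bb')
j=3 s[j]='b': π[3]=3 (border 'bbb')
j=4 s[j]='b': π[4]=4 (border 'bbbb')
j=5 s[j]='b': π[5]=5 (border 'bbbbb')
j=6 s[j]='a': k: 5→4→3→2→1→0; π[6]=0 (border '')
j=7 s[j]='a': π[7]=0 (border '')
j=8 s[j]='a': π[8]=0 (border '')
j=9 s[j]='a': π[9]=0 (border '')
j=10 s[j]='b': π[10]=1 (border 'b')
j=11 s[j]='b': π[11]=2 (border 'bb')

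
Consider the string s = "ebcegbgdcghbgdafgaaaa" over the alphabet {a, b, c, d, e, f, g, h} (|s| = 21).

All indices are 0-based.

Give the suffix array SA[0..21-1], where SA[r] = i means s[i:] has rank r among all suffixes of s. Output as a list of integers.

[20, 19, 18, 17, 14, 1, 11, 5, 2, 8, 13, 7, 0, 3, 15, 16, 4, 12, 6, 9, 10]

rank | idx | suffix
   0 |  20 | a
   1 |  19 | aa
   2 |  18 | aaa
   3 |  17 | aaaa
   4 |  14 | afgaaaa
   5 |   1 | bcegbgdcghbgdafgaaaa
   6 |  11 | bgdafgaaaa
   7 |   5 | bgdcghbgdafgaaaa
   8 |   2 | cegbgdcghbgdafgaaaa
   9 |   8 | cghbgdafgaaaa
  10 |  13 | dafgaaaa
  11 |   7 | dcghbgdafgaaaa
  12 |   0 | ebcegbgdcghbgdafgaaaa
  13 |   3 | egbgdcghbgdafgaaaa
  14 |  15 | fgaaaa
  15 |  16 | gaaaa
  16 |   4 | gbgdcghbgdafgaaaa
  17 |  12 | gdafgaaaa
  18 |   6 | gdcghbgdafgaaaa
  19 |   9 | ghbgdafgaaaa
  20 |  10 | hbgdafgaaaa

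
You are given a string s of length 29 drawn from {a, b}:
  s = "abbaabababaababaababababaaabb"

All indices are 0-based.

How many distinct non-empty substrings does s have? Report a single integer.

303

sorted suffixes:
  #0 SA[0]=24  'aaabb'
  #1 SA[1]=10  'aababaababababaaabb'
  #2 SA[2]=3  'aabababaababaababababaaabb'
  #3 SA[3]=15  'aababababaaabb'
  #4 SA[4]=25  'aabb'
  #5 SA[5]=22  'abaaabb'
  #6 SA[6]=8  'abaababaababababaaabb'
  #7 SA[7]=13  'abaababababaaabb'
  #8 SA[8]=20  'ababaaabb'
  #9 SA[9]=6  'ababaababaababababaaabb'
  #10 SA[10]=11  'ababaababababaaabb'
  #11 SA[11]=18  'abababaaabb'
  #12 SA[12]=4  'abababaababaababababaaabb'
  #13 SA[13]=16  'ababababaaabb'
  #14 SA[14]=26  'abb'
  #15 SA[15]=0  'abbaabababaababaababababaaabb'
  #16 SA[16]=28  'b'
  #17 SA[17]=23  'baaabb'
  #18 SA[18]=9  'baababaababababaaabb'
  #19 SA[19]=2  'baabababaababaababababaaabb'
  #20 SA[20]=14  'baababababaaabb'
  #21 SA[21]=21  'babaaabb'
  #22 SA[22]=7  'babaababaababababaaabb'
  #23 SA[23]=12  'babaababababaaabb'
  #24 SA[24]=19  'bababaaabb'
  #25 SA[25]=5  'bababaababaababababaaabb'
  #26 SA[26]=17  'babababaaabb'
  #27 SA[27]=27  'bb'
  #28 SA[28]=1  'bbaabababaababaababababaaabb'

SA = [24, 10, 3, 15, 25, 22, 8, 13, 20, 6, 11, 18, 4, 16, 26, 0, 28, 23, 9, 2, 14, 21, 7, 12, 19, 5, 17, 27, 1]
rank  pair      lcp
   1  s[24:],s[10:]  2  'aa'
   2  s[10:],s[3:]  6  'aababa'
   3  s[3:],s[15:]  8  'aabababa'
   4  s[15:],s[25:]  3  'aab'
   5  s[25:],s[22:]  1  'a'
   6  s[22:],s[8:]  4  'abaa'
   7  s[8:],s[13:]  8  'abaababa'
   8  s[13:],s[20:]  3  'aba'
   9  s[20:],s[6:]  6  'ababaa'
  10  s[6:],s[11:]  10  'ababaababa'
  11  s[11:],s[18:]  5  'ababa'
  12  s[18:],s[4:]  8  'abababaa'
  13  s[4:],s[16:]  7  'abababa'
  14  s[16:],s[26:]  2  'ab'
  15  s[26:],s[0:]  3  'abb'
  16  s[0:],s[28:]  0  ''
  17  s[28:],s[23:]  1  'b'
  18  s[23:],s[9:]  3  'baa'
  19  s[9:],s[2:]  7  'baababa'
  20  s[2:],s[14:]  9  'baabababa'
  21  s[14:],s[21:]  2  'ba'
  22  s[21:],s[7:]  5  'babaa'
  23  s[7:],s[12:]  9  'babaababa'
  24  s[12:],s[19:]  4  'baba'
  25  s[19:],s[5:]  7  'bababaa'
  26  s[5:],s[17:]  6  'bababa'
  27  s[17:],s[27:]  1  'b'
  28  s[27:],s[1:]  2  'bb'

n(n+1)/2 = 29·30/2 = 435
Σ LCP = 0 + 2 + 6 + 8 + 3 + 1 + 4 + 8 + 3 + 6 + 10 + 5 + 8 + 7 + 2 + 3 + 0 + 1 + 3 + 7 + 9 + 2 + 5 + 9 + 4 + 7 + 6 + 1 + 2 = 132
distinct = 435 − 132 = 303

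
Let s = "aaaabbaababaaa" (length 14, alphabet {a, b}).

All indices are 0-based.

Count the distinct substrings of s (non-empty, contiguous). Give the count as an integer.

79

rank→(start, suffix):
  0 → (13, 'a')
  1 → (12, 'aa')
  2 → (11, 'aaa')
  3 → (0, 'aaaabbaababaaa')
  4 → (1, 'aaabbaababaaa')
  5 → (6, 'aababaaa')
  6 → (2, 'aabbaababaaa')
  7 → (9, 'abaaa')
  8 → (7, 'ababaaa')
  9 → (3, 'abbaababaaa')
  10 → (10, 'baaa')
  11 → (5, 'baababaaa')
  12 → (8, 'babaaa')
  13 → (4, 'bbaababaaa')

SA = [13, 12, 11, 0, 1, 6, 2, 9, 7, 3, 10, 5, 8, 4]
[i] adj suffixes → lcp
  [1] 13/12 → 1 ('a')
  [2] 12/11 → 2 ('aa')
  [3] 11/0 → 3 ('aaa')
  [4] 0/1 → 3 ('aaa')
  [5] 1/6 → 2 ('aa')
  [6] 6/2 → 3 ('aab')
  [7] 2/9 → 1 ('a')
  [8] 9/7 → 3 ('aba')
  [9] 7/3 → 2 ('ab')
  [10] 3/10 → 0 ('')
  [11] 10/5 → 3 ('baa')
  [12] 5/8 → 2 ('ba')
  [13] 8/4 → 1 ('b')

n(n+1)/2 = 14·15/2 = 105
Σ LCP = 0 + 1 + 2 + 3 + 3 + 2 + 3 + 1 + 3 + 2 + 0 + 3 + 2 + 1 = 26
distinct = 105 − 26 = 79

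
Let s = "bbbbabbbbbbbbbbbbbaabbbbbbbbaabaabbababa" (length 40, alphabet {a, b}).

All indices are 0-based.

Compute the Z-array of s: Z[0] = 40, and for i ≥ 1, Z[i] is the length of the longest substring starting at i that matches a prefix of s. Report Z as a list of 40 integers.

[40, 3, 2, 1, 0, 4, 4, 4, 4, 4, 4, 4, 4, 4, 5, 3, 2, 1, 0, 0, 4, 4, 4, 4, 5, 3, 2, 1, 0, 0, 1, 0, 0, 2, 1, 0, 1, 0, 1, 0]

Z[0]=40
i=1: fresh scan; Z[1]=3 grow→box=[1,4)
i=2: min(r-i=2, Z[1]=3)=2; Z[2]=2
i=3: min(r-i=1, Z[2]=2)=1; Z[3]=1
i=4: fresh scan; Z[4]=0
i=5: fresh scan; Z[5]=4 grow→box=[5,9)
i=6: min(r-i=3, Z[1]=3)=3; Z[6]=4 grow→box=[6,10)
i=7: min(r-i=3, Z[1]=3)=3; Z[7]=4 grow→box=[7,11)
i=8: min(r-i=3, Z[1]=3)=3; Z[8]=4 grow→box=[8,12)
i=9: min(r-i=3, Z[1]=3)=3; Z[9]=4 grow→box=[9,13)
i=10: min(r-i=3, Z[1]=3)=3; Z[10]=4 grow→box=[10,14)
i=11: min(r-i=3, Z[1]=3)=3; Z[11]=4 grow→box=[11,15)
i=12: min(r-i=3, Z[1]=3)=3; Z[12]=4 grow→box=[12,16)
i=13: min(r-i=3, Z[1]=3)=3; Z[13]=4 grow→box=[13,17)
i=14: min(r-i=3, Z[1]=3)=3; Z[14]=5 grow→box=[14,19)
i=15: min(r-i=4, Z[1]=3)=3; Z[15]=3
i=16: min(r-i=3, Z[2]=2)=2; Z[16]=2
i=17: min(r-i=2, Z[3]=1)=1; Z[17]=1
i=18: min(r-i=1, Z[4]=0)=0; Z[18]=0
i=19: fresh scan; Z[19]=0
i=20: fresh scan; Z[20]=4 grow→box=[20,24)
i=21: min(r-i=3, Z[1]=3)=3; Z[21]=4 grow→box=[21,25)
i=22: min(r-i=3, Z[1]=3)=3; Z[22]=4 grow→box=[22,26)
i=23: min(r-i=3, Z[1]=3)=3; Z[23]=4 grow→box=[23,27)
i=24: min(r-i=3, Z[1]=3)=3; Z[24]=5 grow→box=[24,29)
i=25: min(r-i=4, Z[1]=3)=3; Z[25]=3
i=26: min(r-i=3, Z[2]=2)=2; Z[26]=2
i=27: min(r-i=2, Z[3]=1)=1; Z[27]=1
i=28: min(r-i=1, Z[4]=0)=0; Z[28]=0
i=29: fresh scan; Z[29]=0
i=30: fresh scan; Z[30]=1 grow→box=[30,31)
i=31: fresh scan; Z[31]=0
i=32: fresh scan; Z[32]=0
i=33: fresh scan; Z[33]=2 grow→box=[33,35)
i=34: min(r-i=1, Z[1]=3)=1; Z[34]=1
i=35: fresh scan; Z[35]=0
i=36: fresh scan; Z[36]=1 grow→box=[36,37)
i=37: fresh scan; Z[37]=0
i=38: fresh scan; Z[38]=1 grow→box=[38,39)
i=39: fresh scan; Z[39]=0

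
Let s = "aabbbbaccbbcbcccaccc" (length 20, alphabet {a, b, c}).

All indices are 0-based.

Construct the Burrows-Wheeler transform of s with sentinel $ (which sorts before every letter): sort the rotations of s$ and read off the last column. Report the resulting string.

rank  rotation               last
    0  $aabbbbaccbbcbcccaccc  c
    1  aabbbbaccbbcbcccaccc$  $
    2  abbbbaccbbcbcccaccc$a  a
    3  accbbcbcccaccc$aabbbb  b
    4  accc$aabbbbaccbbcbccc  c
    5  baccbbcbcccaccc$aabbb  b
    6  bbaccbbcbcccaccc$aabb  b
    7  bbbaccbbcbcccaccc$aab  b
    8  bbbbaccbbcbcccaccc$aa  a
    9  bbcbcccaccc$aabbbbacc  c
   10  bcbcccaccc$aabbbbaccb  b
   11  bcccaccc$aabbbbaccbbc  c
   12  c$aabbbbaccbbcbcccacc  c
   13  caccc$aabbbbaccbbcbcc  c
   14  cbbcbcccaccc$aabbbbac  c
   15  cbcccaccc$aabbbbaccbb  b
   16  cc$aabbbbaccbbcbcccac  c
   17  ccaccc$aabbbbaccbbcbc  c
   18  ccbbcbcccaccc$aabbbba  a
   19  ccc$aabbbbaccbbcbccca  a
   20  cccaccc$aabbbbaccbbcb  b

c$abcbbbacbccccbccaab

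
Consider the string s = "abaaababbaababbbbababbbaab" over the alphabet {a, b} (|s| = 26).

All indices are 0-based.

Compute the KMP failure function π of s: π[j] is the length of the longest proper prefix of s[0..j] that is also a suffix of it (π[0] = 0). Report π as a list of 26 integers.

[0, 0, 1, 1, 1, 2, 3, 2, 0, 1, 1, 2, 3, 2, 0, 0, 0, 1, 2, 3, 2, 0, 0, 1, 1, 2]

π[0] = 0
j=1 s[j]='b': π[1]=0 (border '')
j=2 s[j]='a': π[2]=1 (border 'a')
j=3 s[j]='a': k: 1→0; π[3]=1 (border 'a')
j=4 s[j]='a': k: 1→0; π[4]=1 (border 'a')
j=5 s[j]='b': π[5]=2 (border 'ab')
j=6 s[j]='a': π[6]=3 (border 'aba')
j=7 s[j]='b': k: 3→1; π[7]=2 (border 'ab')
j=8 s[j]='b': k: 2→0; π[8]=0 (border '')
j=9 s[j]='a': π[9]=1 (border 'a')
j=10 s[j]='a': k: 1→0; π[10]=1 (border 'a')
j=11 s[j]='b': π[11]=2 (border 'ab')
j=12 s[j]='a': π[12]=3 (border 'aba')
j=13 s[j]='b': k: 3→1; π[13]=2 (border 'ab')
j=14 s[j]='b': k: 2→0; π[14]=0 (border '')
j=15 s[j]='b': π[15]=0 (border '')
j=16 s[j]='b': π[16]=0 (border '')
j=17 s[j]='a': π[17]=1 (border 'a')
j=18 s[j]='b': π[18]=2 (border 'ab')
j=19 s[j]='a': π[19]=3 (border 'aba')
j=20 s[j]='b': k: 3→1; π[20]=2 (border 'ab')
j=21 s[j]='b': k: 2→0; π[21]=0 (border '')
j=22 s[j]='b': π[22]=0 (border '')
j=23 s[j]='a': π[23]=1 (border 'a')
j=24 s[j]='a': k: 1→0; π[24]=1 (border 'a')
j=25 s[j]='b': π[25]=2 (border 'ab')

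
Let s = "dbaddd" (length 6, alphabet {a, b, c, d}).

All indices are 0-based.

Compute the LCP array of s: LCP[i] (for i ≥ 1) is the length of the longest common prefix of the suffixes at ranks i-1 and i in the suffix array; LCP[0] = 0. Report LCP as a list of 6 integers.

rank | idx | suffix
   0 |   2 | addd
   1 |   1 | baddd
   2 |   5 | d
   3 |   0 | dbaddd
   4 |   4 | dd
   5 |   3 | ddd

SA = [2, 1, 5, 0, 4, 3]
[i] adj suffixes → lcp
  [1] 2/1 → 0 ('')
  [2] 1/5 → 0 ('')
  [3] 5/0 → 1 ('d')
  [4] 0/4 → 1 ('d')
  [5] 4/3 → 2 ('dd')

[0, 0, 0, 1, 1, 2]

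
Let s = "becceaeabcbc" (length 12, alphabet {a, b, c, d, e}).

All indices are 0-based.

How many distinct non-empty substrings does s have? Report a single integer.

rank→(start, suffix):
  0 → (7, 'abcbc')
  1 → (5, 'aeabcbc')
  2 → (10, 'bc')
  3 → (8, 'bcbc')
  4 → (0, 'becceaeabcbc')
  5 → (11, 'c')
  6 → (9, 'cbc')
  7 → (2, 'cceaeabcbc')
  8 → (3, 'ceaeabcbc')
  9 → (6, 'eabcbc')
  10 → (4, 'eaeabcbc')
  11 → (1, 'ecceaeabcbc')

SA = [7, 5, 10, 8, 0, 11, 9, 2, 3, 6, 4, 1]
rank  pair      lcp
   1  s[7:],s[5:]  1  'a'
   2  s[5:],s[10:]  0  ''
   3  s[10:],s[8:]  2  'bc'
   4  s[8:],s[0:]  1  'b'
   5  s[0:],s[11:]  0  ''
   6  s[11:],s[9:]  1  'c'
   7  s[9:],s[2:]  1  'c'
   8  s[2:],s[3:]  1  'c'
   9  s[3:],s[6:]  0  ''
  10  s[6:],s[4:]  2  'ea'
  11  s[4:],s[1:]  1  'e'

n(n+1)/2 = 12·13/2 = 78
Σ LCP = 0 + 1 + 0 + 2 + 1 + 0 + 1 + 1 + 1 + 0 + 2 + 1 = 10
distinct = 78 − 10 = 68

68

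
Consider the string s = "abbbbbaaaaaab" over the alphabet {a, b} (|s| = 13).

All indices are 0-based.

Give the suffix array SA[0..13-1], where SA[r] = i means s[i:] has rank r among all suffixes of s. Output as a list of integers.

[6, 7, 8, 9, 10, 11, 0, 12, 5, 4, 3, 2, 1]

sorted suffixes:
  #0 SA[0]=6  'aaaaaab'
  #1 SA[1]=7  'aaaaab'
  #2 SA[2]=8  'aaaab'
  #3 SA[3]=9  'aaab'
  #4 SA[4]=10  'aab'
  #5 SA[5]=11  'ab'
  #6 SA[6]=0  'abbbbbaaaaaab'
  #7 SA[7]=12  'b'
  #8 SA[8]=5  'baaaaaab'
  #9 SA[9]=4  'bbaaaaaab'
  #10 SA[10]=3  'bbbaaaaaab'
  #11 SA[11]=2  'bbbbaaaaaab'
  #12 SA[12]=1  'bbbbbaaaaaab'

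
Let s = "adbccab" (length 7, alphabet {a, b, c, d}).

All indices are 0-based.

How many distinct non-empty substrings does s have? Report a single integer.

sorted suffixes:
  #0 SA[0]=5  'ab'
  #1 SA[1]=0  'adbccab'
  #2 SA[2]=6  'b'
  #3 SA[3]=2  'bccab'
  #4 SA[4]=4  'cab'
  #5 SA[5]=3  'ccab'
  #6 SA[6]=1  'dbccab'

SA = [5, 0, 6, 2, 4, 3, 1]
[i] adj suffixes → lcp
  [1] 5/0 → 1 ('a')
  [2] 0/6 → 0 ('')
  [3] 6/2 → 1 ('b')
  [4] 2/4 → 0 ('')
  [5] 4/3 → 1 ('c')
  [6] 3/1 → 0 ('')

n(n+1)/2 = 7·8/2 = 28
Σ LCP = 0 + 1 + 0 + 1 + 0 + 1 + 0 = 3
distinct = 28 − 3 = 25

25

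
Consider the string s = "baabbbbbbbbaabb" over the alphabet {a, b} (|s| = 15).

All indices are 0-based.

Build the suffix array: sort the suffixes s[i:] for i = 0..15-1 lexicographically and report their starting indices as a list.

[11, 1, 12, 2, 14, 10, 0, 13, 9, 8, 7, 6, 5, 4, 3]

rank | idx | suffix
   0 |  11 | aabb
   1 |   1 | aabbbbbbbbaabb
   2 |  12 | abb
   3 |   2 | abbbbbbbbaabb
   4 |  14 | b
   5 |  10 | baabb
   6 |   0 | baabbbbbbbbaabb
   7 |  13 | bb
   8 |   9 | bbaabb
   9 |   8 | bbbaabb
  10 |   7 | bbbbaabb
  11 |   6 | bbbbbaabb
  12 |   5 | bbbbbbaabb
  13 |   4 | bbbbbbbaabb
  14 |   3 | bbbbbbbbaabb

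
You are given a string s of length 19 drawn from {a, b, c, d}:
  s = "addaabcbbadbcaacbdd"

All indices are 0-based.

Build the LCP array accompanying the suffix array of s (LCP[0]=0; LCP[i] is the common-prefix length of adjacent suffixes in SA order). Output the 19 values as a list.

rank | idx | suffix
   0 |   3 | aabcbbadbcaacbdd
   1 |  13 | aacbdd
   2 |   4 | abcbbadbcaacbdd
   3 |  14 | acbdd
   4 |   9 | adbcaacbdd
   5 |   0 | addaabcbbadbcaacbdd
   6 |   8 | badbcaacbdd
   7 |   7 | bbadbcaacbdd
   8 |  11 | bcaacbdd
   9 |   5 | bcbbadbcaacbdd
  10 |  16 | bdd
  11 |  12 | caacbdd
  12 |   6 | cbbadbcaacbdd
  13 |  15 | cbdd
  14 |  18 | d
  15 |   2 | daabcbbadbcaacbdd
  16 |  10 | dbcaacbdd
  17 |  17 | dd
  18 |   1 | ddaabcbbadbcaacbdd

SA = [3, 13, 4, 14, 9, 0, 8, 7, 11, 5, 16, 12, 6, 15, 18, 2, 10, 17, 1]
i: (SA[i-1],SA[i]) lcp shared
  1: (3,13) 2 'aa'
  2: (13,4) 1 'a'
  3: (4,14) 1 'a'
  4: (14,9) 1 'a'
  5: (9,0) 2 'ad'
  6: (0,8) 0 ''
  7: (8,7) 1 'b'
  8: (7,11) 1 'b'
  9: (11,5) 2 'bc'
  10: (5,16) 1 'b'
  11: (16,12) 0 ''
  12: (12,6) 1 'c'
  13: (6,15) 2 'cb'
  14: (15,18) 0 ''
  15: (18,2) 1 'd'
  16: (2,10) 1 'd'
  17: (10,17) 1 'd'
  18: (17,1) 2 'dd'

[0, 2, 1, 1, 1, 2, 0, 1, 1, 2, 1, 0, 1, 2, 0, 1, 1, 1, 2]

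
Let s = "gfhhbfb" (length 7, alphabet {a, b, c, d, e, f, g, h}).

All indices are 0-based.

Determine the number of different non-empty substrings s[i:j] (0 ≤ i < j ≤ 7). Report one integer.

25

rank | idx | suffix
   0 |   6 | b
   1 |   4 | bfb
   2 |   5 | fb
   3 |   1 | fhhbfb
   4 |   0 | gfhhbfb
   5 |   3 | hbfb
   6 |   2 | hhbfb

SA = [6, 4, 5, 1, 0, 3, 2]
i: (SA[i-1],SA[i]) lcp shared
  1: (6,4) 1 'b'
  2: (4,5) 0 ''
  3: (5,1) 1 'f'
  4: (1,0) 0 ''
  5: (0,3) 0 ''
  6: (3,2) 1 'h'

n(n+1)/2 = 7·8/2 = 28
Σ LCP = 0 + 1 + 0 + 1 + 0 + 0 + 1 = 3
distinct = 28 − 3 = 25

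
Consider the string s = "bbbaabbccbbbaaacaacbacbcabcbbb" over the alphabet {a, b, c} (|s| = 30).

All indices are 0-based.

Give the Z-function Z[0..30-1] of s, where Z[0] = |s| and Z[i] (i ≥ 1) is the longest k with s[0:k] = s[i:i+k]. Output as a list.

Z[0]=30
i=1: i≥r, start 0; Z[1]=2 scan→box=[1,3)
i=2: min(r-i=1, Z[1]=2)=1; Z[2]=1
i=3: i≥r, start 0; Z[3]=0
i=4: i≥r, start 0; Z[4]=0
i=5: i≥r, start 0; Z[5]=2 scan→box=[5,7)
i=6: min(r-i=1, Z[1]=2)=1; Z[6]=1
i=7: i≥r, start 0; Z[7]=0
i=8: i≥r, start 0; Z[8]=0
i=9: i≥r, start 0; Z[9]=5 scan→box=[9,14)
i=10: min(r-i=4, Z[1]=2)=2; Z[10]=2
i=11: min(r-i=3, Z[2]=1)=1; Z[11]=1
i=12: min(r-i=2, Z[3]=0)=0; Z[12]=0
i=13: min(r-i=1, Z[4]=0)=0; Z[13]=0
i=14: i≥r, start 0; Z[14]=0
i=15: i≥r, start 0; Z[15]=0
i=16: i≥r, start 0; Z[16]=0
i=17: i≥r, start 0; Z[17]=0
i=18: i≥r, start 0; Z[18]=0
i=19: i≥r, start 0; Z[19]=1 scan→box=[19,20)
i=20: i≥r, start 0; Z[20]=0
i=21: i≥r, start 0; Z[21]=0
i=22: i≥r, start 0; Z[22]=1 scan→box=[22,23)
i=23: i≥r, start 0; Z[23]=0
i=24: i≥r, start 0; Z[24]=0
i=25: i≥r, start 0; Z[25]=1 scan→box=[25,26)
i=26: i≥r, start 0; Z[26]=0
i=27: i≥r, start 0; Z[27]=3 scan→box=[27,30)
i=28: min(r-i=2, Z[1]=2)=2; Z[28]=2
i=29: min(r-i=1, Z[2]=1)=1; Z[29]=1

[30, 2, 1, 0, 0, 2, 1, 0, 0, 5, 2, 1, 0, 0, 0, 0, 0, 0, 0, 1, 0, 0, 1, 0, 0, 1, 0, 3, 2, 1]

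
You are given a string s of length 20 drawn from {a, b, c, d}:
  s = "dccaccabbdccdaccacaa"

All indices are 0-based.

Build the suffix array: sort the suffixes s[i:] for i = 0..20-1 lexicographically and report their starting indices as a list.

rank | idx | suffix
   0 |  19 | a
   1 |  18 | aa
   2 |   6 | abbdccdaccacaa
   3 |  16 | acaa
   4 |   3 | accabbdccdaccacaa
   5 |  13 | accacaa
   6 |   7 | bbdccdaccacaa
   7 |   8 | bdccdaccacaa
   8 |  17 | caa
   9 |   5 | cabbdccdaccacaa
  10 |  15 | cacaa
  11 |   2 | caccabbdccdaccacaa
  12 |   4 | ccabbdccdaccacaa
  13 |  14 | ccacaa
  14 |   1 | ccaccabbdccdaccacaa
  15 |  10 | ccdaccacaa
  16 |  11 | cdaccacaa
  17 |  12 | daccacaa
  18 |   0 | dccaccabbdccdaccacaa
  19 |   9 | dccdaccacaa

[19, 18, 6, 16, 3, 13, 7, 8, 17, 5, 15, 2, 4, 14, 1, 10, 11, 12, 0, 9]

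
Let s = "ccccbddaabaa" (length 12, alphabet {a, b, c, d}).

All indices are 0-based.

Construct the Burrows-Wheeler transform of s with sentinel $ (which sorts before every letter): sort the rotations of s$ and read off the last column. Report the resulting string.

aabdaacccc$db

rank  rotation       last
    0  $ccccbddaabaa  a
    1  a$ccccbddaaba  a
    2  aa$ccccbddaab  b
    3  aabaa$ccccbdd  d
    4  abaa$ccccbdda  a
    5  baa$ccccbddaa  a
    6  bddaabaa$cccc  c
    7  cbddaabaa$ccc  c
    8  ccbddaabaa$cc  c
    9  cccbddaabaa$c  c
   10  ccccbddaabaa$  $
   11  daabaa$ccccbd  d
   12  ddaabaa$ccccb  b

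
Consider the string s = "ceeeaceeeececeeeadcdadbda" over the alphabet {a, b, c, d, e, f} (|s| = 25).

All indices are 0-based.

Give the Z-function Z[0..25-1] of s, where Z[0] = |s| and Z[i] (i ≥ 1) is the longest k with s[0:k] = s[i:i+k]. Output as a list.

Z[0]=25
i=1: i≥r, start 0; Z[1]=0
i=2: i≥r, start 0; Z[2]=0
i=3: i≥r, start 0; Z[3]=0
i=4: i≥r, start 0; Z[4]=0
i=5: i≥r, start 0; Z[5]=4 extend→box=[5,9)
i=6: min(r-i=3, Z[1]=0)=0; Z[6]=0
i=7: min(r-i=2, Z[2]=0)=0; Z[7]=0
i=8: min(r-i=1, Z[3]=0)=0; Z[8]=0
i=9: i≥r, start 0; Z[9]=0
i=10: i≥r, start 0; Z[10]=2 extend→box=[10,12)
i=11: min(r-i=1, Z[1]=0)=0; Z[11]=0
i=12: i≥r, start 0; Z[12]=5 extend→box=[12,17)
i=13: min(r-i=4, Z[1]=0)=0; Z[13]=0
i=14: min(r-i=3, Z[2]=0)=0; Z[14]=0
i=15: min(r-i=2, Z[3]=0)=0; Z[15]=0
i=16: min(r-i=1, Z[4]=0)=0; Z[16]=0
i=17: i≥r, start 0; Z[17]=0
i=18: i≥r, start 0; Z[18]=1 extend→box=[18,19)
i=19: i≥r, start 0; Z[19]=0
i=20: i≥r, start 0; Z[20]=0
i=21: i≥r, start 0; Z[21]=0
i=22: i≥r, start 0; Z[22]=0
i=23: i≥r, start 0; Z[23]=0
i=24: i≥r, start 0; Z[24]=0

[25, 0, 0, 0, 0, 4, 0, 0, 0, 0, 2, 0, 5, 0, 0, 0, 0, 0, 1, 0, 0, 0, 0, 0, 0]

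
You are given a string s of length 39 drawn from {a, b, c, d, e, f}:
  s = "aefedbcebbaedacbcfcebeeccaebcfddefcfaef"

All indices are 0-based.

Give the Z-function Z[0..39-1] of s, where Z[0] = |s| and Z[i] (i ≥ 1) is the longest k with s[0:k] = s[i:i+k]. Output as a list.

[39, 0, 0, 0, 0, 0, 0, 0, 0, 0, 2, 0, 0, 1, 0, 0, 0, 0, 0, 0, 0, 0, 0, 0, 0, 2, 0, 0, 0, 0, 0, 0, 0, 0, 0, 0, 3, 0, 0]

Z[0]=39
i=1: i≥r, start 0; Z[1]=0
i=2: i≥r, start 0; Z[2]=0
i=3: i≥r, start 0; Z[3]=0
i=4: i≥r, start 0; Z[4]=0
i=5: i≥r, start 0; Z[5]=0
i=6: i≥r, start 0; Z[6]=0
i=7: i≥r, start 0; Z[7]=0
i=8: i≥r, start 0; Z[8]=0
i=9: i≥r, start 0; Z[9]=0
i=10: i≥r, start 0; Z[10]=2 scan→box=[10,12)
i=11: min(r-i=1, Z[1]=0)=0; Z[11]=0
i=12: i≥r, start 0; Z[12]=0
i=13: i≥r, start 0; Z[13]=1 scan→box=[13,14)
i=14: i≥r, start 0; Z[14]=0
i=15: i≥r, start 0; Z[15]=0
i=16: i≥r, start 0; Z[16]=0
i=17: i≥r, start 0; Z[17]=0
i=18: i≥r, start 0; Z[18]=0
i=19: i≥r, start 0; Z[19]=0
i=20: i≥r, start 0; Z[20]=0
i=21: i≥r, start 0; Z[21]=0
i=22: i≥r, start 0; Z[22]=0
i=23: i≥r, start 0; Z[23]=0
i=24: i≥r, start 0; Z[24]=0
i=25: i≥r, start 0; Z[25]=2 scan→box=[25,27)
i=26: min(r-i=1, Z[1]=0)=0; Z[26]=0
i=27: i≥r, start 0; Z[27]=0
i=28: i≥r, start 0; Z[28]=0
i=29: i≥r, start 0; Z[29]=0
i=30: i≥r, start 0; Z[30]=0
i=31: i≥r, start 0; Z[31]=0
i=32: i≥r, start 0; Z[32]=0
i=33: i≥r, start 0; Z[33]=0
i=34: i≥r, start 0; Z[34]=0
i=35: i≥r, start 0; Z[35]=0
i=36: i≥r, start 0; Z[36]=3 scan→box=[36,39)
i=37: min(r-i=2, Z[1]=0)=0; Z[37]=0
i=38: min(r-i=1, Z[2]=0)=0; Z[38]=0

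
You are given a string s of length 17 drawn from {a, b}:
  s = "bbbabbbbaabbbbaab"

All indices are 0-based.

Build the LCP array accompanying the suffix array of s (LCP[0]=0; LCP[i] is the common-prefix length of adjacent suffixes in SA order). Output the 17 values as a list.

[0, 3, 1, 2, 8, 0, 1, 4, 2, 1, 5, 3, 2, 6, 4, 3, 7]

rank | idx | suffix
   0 |  14 | aab
   1 |   8 | aabbbbaab
   2 |  15 | ab
   3 |   9 | abbbbaab
   4 |   3 | abbbbaabbbbaab
   5 |  16 | b
   6 |  13 | baab
   7 |   7 | baabbbbaab
   8 |   2 | babbbbaabbbbaab
   9 |  12 | bbaab
  10 |   6 | bbaabbbbaab
  11 |   1 | bbabbbbaabbbbaab
  12 |  11 | bbbaab
  13 |   5 | bbbaabbbbaab
  14 |   0 | bbbabbbbaabbbbaab
  15 |  10 | bbbbaab
  16 |   4 | bbbbaabbbbaab

SA = [14, 8, 15, 9, 3, 16, 13, 7, 2, 12, 6, 1, 11, 5, 0, 10, 4]
[i] adj suffixes → lcp
  [1] 14/8 → 3 ('aab')
  [2] 8/15 → 1 ('a')
  [3] 15/9 → 2 ('ab')
  [4] 9/3 → 8 ('abbbbaab')
  [5] 3/16 → 0 ('')
  [6] 16/13 → 1 ('b')
  [7] 13/7 → 4 ('baab')
  [8] 7/2 → 2 ('ba')
  [9] 2/12 → 1 ('b')
  [10] 12/6 → 5 ('bbaab')
  [11] 6/1 → 3 ('bba')
  [12] 1/11 → 2 ('bb')
  [13] 11/5 → 6 ('bbbaab')
  [14] 5/0 → 4 ('bbba')
  [15] 0/10 → 3 ('bbb')
  [16] 10/4 → 7 ('bbbbaab')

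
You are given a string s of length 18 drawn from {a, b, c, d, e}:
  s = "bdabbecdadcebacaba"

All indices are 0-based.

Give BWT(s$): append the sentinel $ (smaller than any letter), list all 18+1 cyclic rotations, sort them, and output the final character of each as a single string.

abcdbdaea$baedbcacb

rank  rotation             last
    0  $bdabbecdadcebacaba  a
    1  a$bdabbecdadcebacab  b
    2  aba$bdabbecdadcebac  c
    3  abbecdadcebacaba$bd  d
    4  acaba$bdabbecdadceb  b
    5  adcebacaba$bdabbecd  d
    6  ba$bdabbecdadcebaca  a
    7  bacaba$bdabbecdadce  e
    8  bbecdadcebacaba$bda  a
    9  bdabbecdadcebacaba$  $
   10  becdadcebacaba$bdab  b
   11  caba$bdabbecdadceba  a
   12  cdadcebacaba$bdabbe  e
   13  cebacaba$bdabbecdad  d
   14  dabbecdadcebacaba$b  b
   15  dadcebacaba$bdabbec  c
   16  dcebacaba$bdabbecda  a
   17  ebacaba$bdabbecdadc  c
   18  ecdadcebacaba$bdabb  b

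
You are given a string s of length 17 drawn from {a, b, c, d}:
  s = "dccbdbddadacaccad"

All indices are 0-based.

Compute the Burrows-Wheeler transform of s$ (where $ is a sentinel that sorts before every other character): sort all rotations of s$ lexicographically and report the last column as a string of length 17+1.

rank  rotation            last
    0  $dccbdbddadacaccad  d
    1  acaccad$dccbdbddad  d
    2  accad$dccbdbddadac  c
    3  ad$dccbdbddadacacc  c
    4  adacaccad$dccbdbdd  d
    5  bdbddadacaccad$dcc  c
    6  bddadacaccad$dccbd  d
    7  caccad$dccbdbddada  a
    8  cad$dccbdbddadacac  c
    9  cbdbddadacaccad$dc  c
   10  ccad$dccbdbddadaca  a
   11  ccbdbddadacaccad$d  d
   12  d$dccbdbddadacacca  a
   13  dacaccad$dccbdbdda  a
   14  dadacaccad$dccbdbd  d
   15  dbddadacaccad$dccb  b
   16  dccbdbddadacaccad$  $
   17  ddadacaccad$dccbdb  b

ddccdcdaccadaadb$b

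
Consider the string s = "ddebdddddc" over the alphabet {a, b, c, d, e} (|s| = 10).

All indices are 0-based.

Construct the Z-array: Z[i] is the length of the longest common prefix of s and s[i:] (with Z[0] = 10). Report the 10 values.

Z[0]=10
i=1: i≥r, start 0; Z[1]=1 grow→box=[1,2)
i=2: i≥r, start 0; Z[2]=0
i=3: i≥r, start 0; Z[3]=0
i=4: i≥r, start 0; Z[4]=2 grow→box=[4,6)
i=5: min(r-i=1, Z[1]=1)=1; Z[5]=2 grow→box=[5,7)
i=6: min(r-i=1, Z[1]=1)=1; Z[6]=2 grow→box=[6,8)
i=7: min(r-i=1, Z[1]=1)=1; Z[7]=2 grow→box=[7,9)
i=8: min(r-i=1, Z[1]=1)=1; Z[8]=1
i=9: i≥r, start 0; Z[9]=0

[10, 1, 0, 0, 2, 2, 2, 2, 1, 0]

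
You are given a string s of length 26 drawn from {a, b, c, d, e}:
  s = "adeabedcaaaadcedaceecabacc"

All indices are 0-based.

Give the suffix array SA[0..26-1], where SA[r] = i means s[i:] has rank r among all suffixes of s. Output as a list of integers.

rank | idx | suffix
   0 |   8 | aaaadcedaceecabacc
   1 |   9 | aaadcedaceecabacc
   2 |  10 | aadcedaceecabacc
   3 |  21 | abacc
   4 |   3 | abedcaaaadcedaceecabacc
   5 |  23 | acc
   6 |  16 | aceecabacc
   7 |  11 | adcedaceecabacc
   8 |   0 | adeabedcaaaadcedaceecabacc
   9 |  22 | bacc
  10 |   4 | bedcaaaadcedaceecabacc
  11 |  25 | c
  12 |   7 | caaaadcedaceecabacc
  13 |  20 | cabacc
  14 |  24 | cc
  15 |  13 | cedaceecabacc
  16 |  17 | ceecabacc
  17 |  15 | daceecabacc
  18 |   6 | dcaaaadcedaceecabacc
  19 |  12 | dcedaceecabacc
  20 |   1 | deabedcaaaadcedaceecabacc
  21 |   2 | eabedcaaaadcedaceecabacc
  22 |  19 | ecabacc
  23 |  14 | edaceecabacc
  24 |   5 | edcaaaadcedaceecabacc
  25 |  18 | eecabacc

[8, 9, 10, 21, 3, 23, 16, 11, 0, 22, 4, 25, 7, 20, 24, 13, 17, 15, 6, 12, 1, 2, 19, 14, 5, 18]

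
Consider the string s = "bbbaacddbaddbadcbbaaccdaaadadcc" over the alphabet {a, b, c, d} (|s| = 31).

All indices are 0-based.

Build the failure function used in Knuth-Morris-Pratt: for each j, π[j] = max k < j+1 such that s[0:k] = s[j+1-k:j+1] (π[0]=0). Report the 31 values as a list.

[0, 1, 2, 0, 0, 0, 0, 0, 1, 0, 0, 0, 1, 0, 0, 0, 1, 2, 0, 0, 0, 0, 0, 0, 0, 0, 0, 0, 0, 0, 0]

π[0] = 0
j=1 s[j]='b': π[1]=1 (border 'b')
j=2 s[j]='b': π[2]=2 (border 'bb')
j=3 s[j]='a': k: 2→1→0; π[3]=0 (border '')
j=4 s[j]='a': π[4]=0 (border '')
j=5 s[j]='c': π[5]=0 (border '')
j=6 s[j]='d': π[6]=0 (border '')
j=7 s[j]='d': π[7]=0 (border '')
j=8 s[j]='b': π[8]=1 (border 'b')
j=9 s[j]='a': k: 1→0; π[9]=0 (border '')
j=10 s[j]='d': π[10]=0 (border '')
j=11 s[j]='d': π[11]=0 (border '')
j=12 s[j]='b': π[12]=1 (border 'b')
j=13 s[j]='a': k: 1→0; π[13]=0 (border '')
j=14 s[j]='d': π[14]=0 (border '')
j=15 s[j]='c': π[15]=0 (border '')
j=16 s[j]='b': π[16]=1 (border 'b')
j=17 s[j]='b': π[17]=2 (border 'bb')
j=18 s[j]='a': k: 2→1→0; π[18]=0 (border '')
j=19 s[j]='a': π[19]=0 (border '')
j=20 s[j]='c': π[20]=0 (border '')
j=21 s[j]='c': π[21]=0 (border '')
j=22 s[j]='d': π[22]=0 (border '')
j=23 s[j]='a': π[23]=0 (border '')
j=24 s[j]='a': π[24]=0 (border '')
j=25 s[j]='a': π[25]=0 (border '')
j=26 s[j]='d': π[26]=0 (border '')
j=27 s[j]='a': π[27]=0 (border '')
j=28 s[j]='d': π[28]=0 (border '')
j=29 s[j]='c': π[29]=0 (border '')
j=30 s[j]='c': π[30]=0 (border '')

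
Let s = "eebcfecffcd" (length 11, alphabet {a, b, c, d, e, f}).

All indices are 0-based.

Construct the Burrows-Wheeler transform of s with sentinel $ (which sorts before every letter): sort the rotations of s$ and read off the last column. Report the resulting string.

defbecef$fcc

rank  rotation      last
    0  $eebcfecffcd  d
    1  bcfecffcd$ee  e
    2  cd$eebcfecff  f
    3  cfecffcd$eeb  b
    4  cffcd$eebcfe  e
    5  d$eebcfecffc  c
    6  ebcfecffcd$e  e
    7  ecffcd$eebcf  f
    8  eebcfecffcd$  $
    9  fcd$eebcfecf  f
   10  fecffcd$eebc  c
   11  ffcd$eebcfec  c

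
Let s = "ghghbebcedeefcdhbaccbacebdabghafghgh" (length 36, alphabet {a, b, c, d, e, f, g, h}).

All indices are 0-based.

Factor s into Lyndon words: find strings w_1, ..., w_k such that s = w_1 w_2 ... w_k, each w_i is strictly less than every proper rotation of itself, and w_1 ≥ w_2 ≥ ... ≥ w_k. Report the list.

["gh", "gh", "be", "bcedeefcdh", "b", "accbacebd", "abghafghgh"]

emit factor 1: 'gh' (i=0, period=2)
emit factor 2: 'gh' (i=2, period=2)
emit factor 3: 'be' (i=4, period=2)
emit factor 4: 'bcedeefcdh' (i=6, period=10)
emit factor 5: 'b' (i=16, period=1)
emit factor 6: 'accbacebd' (i=17, period=9)
emit factor 7: 'abghafghgh' (i=26, period=10)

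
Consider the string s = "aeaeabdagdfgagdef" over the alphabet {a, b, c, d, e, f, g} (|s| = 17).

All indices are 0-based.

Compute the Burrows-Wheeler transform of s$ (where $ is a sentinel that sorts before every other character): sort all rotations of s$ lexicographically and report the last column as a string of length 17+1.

rank  rotation            last
    0  $aeaeabdagdfgagdef  f
    1  abdagdfgagdef$aeae  e
    2  aeabdagdfgagdef$ae  e
    3  aeaeabdagdfgagdef$  $
    4  agdef$aeaeabdagdfg  g
    5  agdfgagdef$aeaeabd  d
    6  bdagdfgagdef$aeaea  a
    7  dagdfgagdef$aeaeab  b
    8  def$aeaeabdagdfgag  g
    9  dfgagdef$aeaeabdag  g
   10  eabdagdfgagdef$aea  a
   11  eaeabdagdfgagdef$a  a
   12  ef$aeaeabdagdfgagd  d
   13  f$aeaeabdagdfgagde  e
   14  fgagdef$aeaeabdagd  d
   15  gagdef$aeaeabdagdf  f
   16  gdef$aeaeabdagdfga  a
   17  gdfgagdef$aeaeabda  a

fee$gdabggaadedfaa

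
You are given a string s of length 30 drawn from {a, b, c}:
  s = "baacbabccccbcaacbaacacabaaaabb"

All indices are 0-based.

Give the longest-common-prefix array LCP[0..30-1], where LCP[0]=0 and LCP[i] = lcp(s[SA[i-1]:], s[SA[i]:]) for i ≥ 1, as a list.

sorted suffixes:
  #0 SA[0]=24  'aaaabb'
  #1 SA[1]=25  'aaabb'
  #2 SA[2]=26  'aabb'
  #3 SA[3]=17  'aacacabaaaabb'
  #4 SA[4]=13  'aacbaacacabaaaabb'
  #5 SA[5]=1  'aacbabccccbcaacbaacacabaaaabb'
  #6 SA[6]=22  'abaaaabb'
  #7 SA[7]=27  'abb'
  #8 SA[8]=5  'abccccbcaacbaacacabaaaabb'
  #9 SA[9]=20  'acabaaaabb'
  #10 SA[10]=18  'acacabaaaabb'
  #11 SA[11]=14  'acbaacacabaaaabb'
  #12 SA[12]=2  'acbabccccbcaacbaacacabaaaabb'
  #13 SA[13]=29  'b'
  #14 SA[14]=23  'baaaabb'
  #15 SA[15]=16  'baacacabaaaabb'
  #16 SA[16]=0  'baacbabccccbcaacbaacacabaaaabb'
  #17 SA[17]=4  'babccccbcaacbaacacabaaaabb'
  #18 SA[18]=28  'bb'
  #19 SA[19]=11  'bcaacbaacacabaaaabb'
  #20 SA[20]=6  'bccccbcaacbaacacabaaaabb'
  #21 SA[21]=12  'caacbaacacabaaaabb'
  #22 SA[22]=21  'cabaaaabb'
  #23 SA[23]=19  'cacabaaaabb'
  #24 SA[24]=15  'cbaacacabaaaabb'
  #25 SA[25]=3  'cbabccccbcaacbaacacabaaaabb'
  #26 SA[26]=10  'cbcaacbaacacabaaaabb'
  #27 SA[27]=9  'ccbcaacbaacacabaaaabb'
  #28 SA[28]=8  'cccbcaacbaacacabaaaabb'
  #29 SA[29]=7  'ccccbcaacbaacacabaaaabb'

SA = [24, 25, 26, 17, 13, 1, 22, 27, 5, 20, 18, 14, 2, 29, 23, 16, 0, 4, 28, 11, 6, 12, 21, 19, 15, 3, 10, 9, 8, 7]
i: (SA[i-1],SA[i]) lcp shared
  1: (24,25) 3 'aaa'
  2: (25,26) 2 'aa'
  3: (26,17) 2 'aa'
  4: (17,13) 3 'aac'
  5: (13,1) 5 'aacba'
  6: (1,22) 1 'a'
  7: (22,27) 2 'ab'
  8: (27,5) 2 'ab'
  9: (5,20) 1 'a'
  10: (20,18) 3 'aca'
  11: (18,14) 2 'ac'
  12: (14,2) 4 'acba'
  13: (2,29) 0 ''
  14: (29,23) 1 'b'
  15: (23,16) 3 'baa'
  16: (16,0) 4 'baac'
  17: (0,4) 2 'ba'
  18: (4,28) 1 'b'
  19: (28,11) 1 'b'
  20: (11,6) 2 'bc'
  21: (6,12) 0 ''
  22: (12,21) 2 'ca'
  23: (21,19) 2 'ca'
  24: (19,15) 1 'c'
  25: (15,3) 3 'cba'
  26: (3,10) 2 'cb'
  27: (10,9) 1 'c'
  28: (9,8) 2 'cc'
  29: (8,7) 3 'ccc'

[0, 3, 2, 2, 3, 5, 1, 2, 2, 1, 3, 2, 4, 0, 1, 3, 4, 2, 1, 1, 2, 0, 2, 2, 1, 3, 2, 1, 2, 3]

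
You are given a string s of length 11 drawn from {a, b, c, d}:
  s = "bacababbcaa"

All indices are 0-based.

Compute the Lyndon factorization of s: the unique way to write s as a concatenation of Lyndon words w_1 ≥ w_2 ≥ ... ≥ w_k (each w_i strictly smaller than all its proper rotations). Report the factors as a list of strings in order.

["b", "ac", "ababbc", "a", "a"]

emit factor 1: 'b' (i=0, period=1)
emit factor 2: 'ac' (i=1, period=2)
emit factor 3: 'ababbc' (i=3, period=6)
emit factor 4: 'a' (i=9, period=1)
emit factor 5: 'a' (i=10, period=1)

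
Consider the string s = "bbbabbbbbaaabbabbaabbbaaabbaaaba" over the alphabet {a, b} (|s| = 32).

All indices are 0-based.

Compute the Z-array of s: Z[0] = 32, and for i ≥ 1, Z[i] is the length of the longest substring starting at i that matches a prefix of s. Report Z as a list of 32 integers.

[32, 2, 1, 0, 3, 3, 4, 2, 1, 0, 0, 0, 2, 1, 0, 2, 1, 0, 0, 4, 2, 1, 0, 0, 0, 2, 1, 0, 0, 0, 1, 0]

Z[0]=32
i=1: fresh scan; Z[1]=2 extend→box=[1,3)
i=2: min(r-i=1, Z[1]=2)=1; Z[2]=1
i=3: fresh scan; Z[3]=0
i=4: fresh scan; Z[4]=3 extend→box=[4,7)
i=5: min(r-i=2, Z[1]=2)=2; Z[5]=3 extend→box=[5,8)
i=6: min(r-i=2, Z[1]=2)=2; Z[6]=4 extend→box=[6,10)
i=7: min(r-i=3, Z[1]=2)=2; Z[7]=2
i=8: min(r-i=2, Z[2]=1)=1; Z[8]=1
i=9: min(r-i=1, Z[3]=0)=0; Z[9]=0
i=10: fresh scan; Z[10]=0
i=11: fresh scan; Z[11]=0
i=12: fresh scan; Z[12]=2 extend→box=[12,14)
i=13: min(r-i=1, Z[1]=2)=1; Z[13]=1
i=14: fresh scan; Z[14]=0
i=15: fresh scan; Z[15]=2 extend→box=[15,17)
i=16: min(r-i=1, Z[1]=2)=1; Z[16]=1
i=17: fresh scan; Z[17]=0
i=18: fresh scan; Z[18]=0
i=19: fresh scan; Z[19]=4 extend→box=[19,23)
i=20: min(r-i=3, Z[1]=2)=2; Z[20]=2
i=21: min(r-i=2, Z[2]=1)=1; Z[21]=1
i=22: min(r-i=1, Z[3]=0)=0; Z[22]=0
i=23: fresh scan; Z[23]=0
i=24: fresh scan; Z[24]=0
i=25: fresh scan; Z[25]=2 extend→box=[25,27)
i=26: min(r-i=1, Z[1]=2)=1; Z[26]=1
i=27: fresh scan; Z[27]=0
i=28: fresh scan; Z[28]=0
i=29: fresh scan; Z[29]=0
i=30: fresh scan; Z[30]=1 extend→box=[30,31)
i=31: fresh scan; Z[31]=0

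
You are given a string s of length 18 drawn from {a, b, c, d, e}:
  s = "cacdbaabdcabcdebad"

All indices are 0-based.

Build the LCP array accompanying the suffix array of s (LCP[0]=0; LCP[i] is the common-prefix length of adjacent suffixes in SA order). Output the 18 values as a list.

rank→(start, suffix):
  0 → (5, 'aabdcabcdebad')
  1 → (10, 'abcdebad')
  2 → (6, 'abdcabcdebad')
  3 → (1, 'acdbaabdcabcdebad')
  4 → (16, 'ad')
  5 → (4, 'baabdcabcdebad')
  6 → (15, 'bad')
  7 → (11, 'bcdebad')
  8 → (7, 'bdcabcdebad')
  9 → (9, 'cabcdebad')
  10 → (0, 'cacdbaabdcabcdebad')
  11 → (2, 'cdbaabdcabcdebad')
  12 → (12, 'cdebad')
  13 → (17, 'd')
  14 → (3, 'dbaabdcabcdebad')
  15 → (8, 'dcabcdebad')
  16 → (13, 'debad')
  17 → (14, 'ebad')

SA = [5, 10, 6, 1, 16, 4, 15, 11, 7, 9, 0, 2, 12, 17, 3, 8, 13, 14]
rank  pair      lcp
   1  s[5:],s[10:]  1  'a'
   2  s[10:],s[6:]  2  'ab'
   3  s[6:],s[1:]  1  'a'
   4  s[1:],s[16:]  1  'a'
   5  s[16:],s[4:]  0  ''
   6  s[4:],s[15:]  2  'ba'
   7  s[15:],s[11:]  1  'b'
   8  s[11:],s[7:]  1  'b'
   9  s[7:],s[9:]  0  ''
  10  s[9:],s[0:]  2  'ca'
  11  s[0:],s[2:]  1  'c'
  12  s[2:],s[12:]  2  'cd'
  13  s[12:],s[17:]  0  ''
  14  s[17:],s[3:]  1  'd'
  15  s[3:],s[8:]  1  'd'
  16  s[8:],s[13:]  1  'd'
  17  s[13:],s[14:]  0  ''

[0, 1, 2, 1, 1, 0, 2, 1, 1, 0, 2, 1, 2, 0, 1, 1, 1, 0]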